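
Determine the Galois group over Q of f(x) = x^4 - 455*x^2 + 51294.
Gal(K/Q) = V_4 (Klein four-group, Z/2Z × Z/2Z)

f factors as (x^2 - 249)(x^2 - 206), so the splitting field is K = Q(sqrt(249), sqrt(206)). The elements 249, 206, 51294 are all non-squares in Q, so sqrt(249) and sqrt(206) generate independent quadratic extensions. Thus [K:Q] = 4 and Gal(K/Q) is generated by the two order-2 automorphisms sqrt(249) ↦ -sqrt(249) and sqrt(206) ↦ -sqrt(206), giving V_4.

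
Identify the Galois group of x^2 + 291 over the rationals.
Gal(K/Q) = Z/2Z (cyclic of order 2)

x^2 + 291 is irreducible over Q since -291 is not a rational square. The splitting field Q(sqrt(-291)) has degree 2 over Q, and its unique nontrivial automorphism is sqrt(-291) ↦ -sqrt(-291). Hence Gal(Q(sqrt(-291))/Q) = Z/2Z.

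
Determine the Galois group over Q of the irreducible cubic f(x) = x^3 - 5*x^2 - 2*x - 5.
Gal(K/Q) = S_3 (symmetric group of order 6)

Compute the discriminant of x^3 + (-5)*x^2 + (-2)*x + (-5): Δ = -3943. Since Δ is not a rational square, the Galois group is not contained in A_3; it must be the full S_3 (irreducibility of the cubic rules out anything smaller).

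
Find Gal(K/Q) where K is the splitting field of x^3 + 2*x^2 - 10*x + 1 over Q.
Gal(K/Q) = S_3 (symmetric group of order 6)

Compute the discriminant of x^3 + (2)*x^2 + (-10)*x + (1): Δ = 3981. Since Δ is not a rational square, the Galois group is not contained in A_3; it must be the full S_3 (irreducibility of the cubic rules out anything smaller).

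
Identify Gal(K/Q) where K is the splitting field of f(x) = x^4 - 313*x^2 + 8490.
Gal(K/Q) = V_4 (Klein four-group, Z/2Z × Z/2Z)

f factors as (x^2 - 30)(x^2 - 283), so the splitting field is K = Q(sqrt(30), sqrt(283)). The elements 30, 283, 8490 are all non-squares in Q, so sqrt(30) and sqrt(283) generate independent quadratic extensions. Thus [K:Q] = 4 and Gal(K/Q) is generated by the two order-2 automorphisms sqrt(30) ↦ -sqrt(30) and sqrt(283) ↦ -sqrt(283), giving V_4.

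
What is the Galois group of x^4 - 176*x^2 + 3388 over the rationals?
Gal(K/Q) = V_4 (Klein four-group, Z/2Z × Z/2Z)

f factors as (x^2 - 22)(x^2 - 154), so the splitting field is K = Q(sqrt(22), sqrt(154)). The elements 22, 154, 3388 are all non-squares in Q, so sqrt(22) and sqrt(154) generate independent quadratic extensions. Thus [K:Q] = 4 and Gal(K/Q) is generated by the two order-2 automorphisms sqrt(22) ↦ -sqrt(22) and sqrt(154) ↦ -sqrt(154), giving V_4.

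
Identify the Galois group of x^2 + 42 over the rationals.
Gal(K/Q) = Z/2Z (cyclic of order 2)

x^2 + 42 is irreducible over Q since -42 is not a rational square. The splitting field Q(sqrt(-42)) has degree 2 over Q, and its unique nontrivial automorphism is sqrt(-42) ↦ -sqrt(-42). Hence Gal(Q(sqrt(-42))/Q) = Z/2Z.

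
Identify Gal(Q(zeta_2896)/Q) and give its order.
|Gal(Q(zeta_2896)/Q)| = phi(2896) = 1440; group ≅ (Z/2896Z)^* ≅ Z/2Z × Z/4Z × Z/180Z

The n-th cyclotomic polynomial Φ_2896(x) is the minimal polynomial of zeta_2896 over Q and has degree phi(2896) = 1440. So Q(zeta_2896) is a degree-1440 Galois extension with Galois group (Z/2896Z)^*. By CRT, (Z/2896Z)^* ≅ (Z/16Z)^* × (Z/181Z)^*. Each prime-power unit group is (Z/16Z)^* ≅ Z/2Z × Z/4Z; (Z/181Z)^* ≅ Z/180Z. Hence Gal(Q(zeta_2896)/Q) ≅ Z/2Z × Z/4Z × Z/180Z.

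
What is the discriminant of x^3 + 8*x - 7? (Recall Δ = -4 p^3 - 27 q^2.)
Δ = -3371

For a depressed cubic x^3 + p x + q the discriminant is Δ = -4 p^3 - 27 q^2 = -4*(8)^3 - 27*(-7)^2 = -2048 - 1323 = -3371.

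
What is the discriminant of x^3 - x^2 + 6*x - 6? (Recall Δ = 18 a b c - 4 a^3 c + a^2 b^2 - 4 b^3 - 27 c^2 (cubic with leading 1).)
Δ = -1176

For x^3 + a x^2 + b x + c the discriminant is Δ = 18 a b c - 4 a^3 c + a^2 b^2 - 4 b^3 - 27 c^2.
Plug a = -1, b = 6, c = -6:
  18*(-1)*(6)*(-6) - 4*(-1)^3*(-6) + (-1)^2*(6)^2 - 4*(6)^3 - 27*(-6)^2
  = 648 + (-24) + 36 + (-864) + (-972)
  = -1176.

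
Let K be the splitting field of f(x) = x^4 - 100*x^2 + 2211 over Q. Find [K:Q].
[K:Q] = 4

f factors as (x^2 - 67)(x^2 - 33); the splitting field is K = Q(sqrt(67), sqrt(33)). Since 67, 33, and 2211 are all non-squares in Q, the three subfields Q(sqrt(67)), Q(sqrt(33)), Q(sqrt(2211)) are distinct degree-2 extensions, so [K:Q] = 4 (Klein four Galois group).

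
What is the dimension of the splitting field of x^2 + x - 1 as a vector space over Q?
[K:Q] = 2

The discriminant of x^2 + (1)*x + (-1) is b^2 - 4c = 1 - (-4) = 5. Since 5 is not a perfect square in Q, the polynomial is irreducible over Q. Its two roots generate a degree-2 extension, so [K:Q] = 2.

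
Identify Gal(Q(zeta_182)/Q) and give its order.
|Gal(Q(zeta_182)/Q)| = phi(182) = 72; group ≅ (Z/182Z)^* ≅ Z/6Z × Z/12Z

The n-th cyclotomic polynomial Φ_182(x) is the minimal polynomial of zeta_182 over Q and has degree phi(182) = 72. So Q(zeta_182) is a degree-72 Galois extension with Galois group (Z/182Z)^*. By CRT, (Z/182Z)^* ≅ (Z/2Z)^* × (Z/7Z)^* × (Z/13Z)^*. Each prime-power unit group is (Z/2Z)^* ≅ trivial group (order 1); (Z/7Z)^* ≅ Z/6Z; (Z/13Z)^* ≅ Z/12Z. Hence Gal(Q(zeta_182)/Q) ≅ Z/6Z × Z/12Z.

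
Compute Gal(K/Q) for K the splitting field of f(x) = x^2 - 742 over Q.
Gal(K/Q) = Z/2Z (cyclic of order 2)

x^2 - 742 is irreducible over Q since 742 is not a rational square. The splitting field Q(sqrt(742)) has degree 2 over Q, and its unique nontrivial automorphism is sqrt(742) ↦ -sqrt(742). Hence Gal(Q(sqrt(742))/Q) = Z/2Z.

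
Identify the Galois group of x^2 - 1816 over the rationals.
Gal(K/Q) = Z/2Z (cyclic of order 2)

x^2 - 1816 is irreducible over Q since 1816 is not a rational square. The splitting field Q(sqrt(1816)) has degree 2 over Q, and its unique nontrivial automorphism is sqrt(1816) ↦ -sqrt(1816). Hence Gal(Q(sqrt(1816))/Q) = Z/2Z.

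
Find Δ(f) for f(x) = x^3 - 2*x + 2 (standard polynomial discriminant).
Δ = -76

For x^3 + a x^2 + b x + c the discriminant is Δ = 18 a b c - 4 a^3 c + a^2 b^2 - 4 b^3 - 27 c^2.
Plug a = 0, b = -2, c = 2:
  18*(0)*(-2)*(2) - 4*(0)^3*(2) + (0)^2*(-2)^2 - 4*(-2)^3 - 27*(2)^2
  = 0 + (0) + 0 + (32) + (-108)
  = -76.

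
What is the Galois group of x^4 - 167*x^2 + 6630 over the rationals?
Gal(K/Q) = V_4 (Klein four-group, Z/2Z × Z/2Z)

f factors as (x^2 - 102)(x^2 - 65), so the splitting field is K = Q(sqrt(102), sqrt(65)). The elements 102, 65, 6630 are all non-squares in Q, so sqrt(102) and sqrt(65) generate independent quadratic extensions. Thus [K:Q] = 4 and Gal(K/Q) is generated by the two order-2 automorphisms sqrt(102) ↦ -sqrt(102) and sqrt(65) ↦ -sqrt(65), giving V_4.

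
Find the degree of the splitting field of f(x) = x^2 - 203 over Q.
[K:Q] = 2

The polynomial x^2 - 203 is irreducible over Q since 203 is not a perfect square. Its splitting field is Q(sqrt(203)), which has degree 2 over Q.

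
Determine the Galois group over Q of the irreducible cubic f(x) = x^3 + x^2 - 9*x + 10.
Gal(K/Q) = S_3 (symmetric group of order 6)

Compute the discriminant of x^3 + (1)*x^2 + (-9)*x + (10): Δ = -1363. Since Δ is not a rational square, the Galois group is not contained in A_3; it must be the full S_3 (irreducibility of the cubic rules out anything smaller).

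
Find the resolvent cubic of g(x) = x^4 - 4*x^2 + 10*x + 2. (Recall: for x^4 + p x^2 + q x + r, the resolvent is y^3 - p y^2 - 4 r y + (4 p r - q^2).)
h(y) = y^3 + 4*y^2 - 8*y - 132

Identify coefficients: p = -4, q = 10, r = 2.
Plug into h(y) = y^3 - p y^2 - 4 r y + (4 p r - q^2):
  h(y) = y^3 - (-4) y^2 - 4*(2) y + (4*(-4)*(2) - (10)^2)
       = y^3 + (4) y^2 + (-8) y + (-132).
Simplifying: h(y) = y^3 + 4*y^2 - 8*y - 132.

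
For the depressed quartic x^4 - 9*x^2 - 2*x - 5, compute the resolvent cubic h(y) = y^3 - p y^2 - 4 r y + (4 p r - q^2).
h(y) = y^3 + 9*y^2 + 20*y + 176

Identify coefficients: p = -9, q = -2, r = -5.
Plug into h(y) = y^3 - p y^2 - 4 r y + (4 p r - q^2):
  h(y) = y^3 - (-9) y^2 - 4*(-5) y + (4*(-9)*(-5) - (-2)^2)
       = y^3 + (9) y^2 + (20) y + (176).
Simplifying: h(y) = y^3 + 9*y^2 + 20*y + 176.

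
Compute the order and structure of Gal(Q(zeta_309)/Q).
|Gal(Q(zeta_309)/Q)| = phi(309) = 204; group ≅ (Z/309Z)^* ≅ Z/2Z × Z/102Z

The n-th cyclotomic polynomial Φ_309(x) is the minimal polynomial of zeta_309 over Q and has degree phi(309) = 204. So Q(zeta_309) is a degree-204 Galois extension with Galois group (Z/309Z)^*. By CRT, (Z/309Z)^* ≅ (Z/3Z)^* × (Z/103Z)^*. Each prime-power unit group is (Z/3Z)^* ≅ Z/2Z; (Z/103Z)^* ≅ Z/102Z. Hence Gal(Q(zeta_309)/Q) ≅ Z/2Z × Z/102Z.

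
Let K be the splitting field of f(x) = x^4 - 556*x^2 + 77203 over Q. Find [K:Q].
[K:Q] = 4

f factors as (x^2 - 269)(x^2 - 287); the splitting field is K = Q(sqrt(269), sqrt(287)). Since 269, 287, and 77203 are all non-squares in Q, the three subfields Q(sqrt(269)), Q(sqrt(287)), Q(sqrt(77203)) are distinct degree-2 extensions, so [K:Q] = 4 (Klein four Galois group).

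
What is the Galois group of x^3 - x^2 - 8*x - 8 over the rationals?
Gal(K/Q) = S_3 (symmetric group of order 6)

Compute the discriminant of x^3 + (-1)*x^2 + (-8)*x + (-8): Δ = -800. Since Δ is not a rational square, the Galois group is not contained in A_3; it must be the full S_3 (irreducibility of the cubic rules out anything smaller).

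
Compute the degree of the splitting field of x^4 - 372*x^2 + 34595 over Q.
[K:Q] = 4

f factors as (x^2 - 187)(x^2 - 185); the splitting field is K = Q(sqrt(187), sqrt(185)). Since 187, 185, and 34595 are all non-squares in Q, the three subfields Q(sqrt(187)), Q(sqrt(185)), Q(sqrt(34595)) are distinct degree-2 extensions, so [K:Q] = 4 (Klein four Galois group).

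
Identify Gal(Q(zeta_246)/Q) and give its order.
|Gal(Q(zeta_246)/Q)| = phi(246) = 80; group ≅ (Z/246Z)^* ≅ Z/2Z × Z/40Z

The n-th cyclotomic polynomial Φ_246(x) is the minimal polynomial of zeta_246 over Q and has degree phi(246) = 80. So Q(zeta_246) is a degree-80 Galois extension with Galois group (Z/246Z)^*. By CRT, (Z/246Z)^* ≅ (Z/2Z)^* × (Z/3Z)^* × (Z/41Z)^*. Each prime-power unit group is (Z/2Z)^* ≅ trivial group (order 1); (Z/3Z)^* ≅ Z/2Z; (Z/41Z)^* ≅ Z/40Z. Hence Gal(Q(zeta_246)/Q) ≅ Z/2Z × Z/40Z.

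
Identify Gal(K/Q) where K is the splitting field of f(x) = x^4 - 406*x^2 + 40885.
Gal(K/Q) = V_4 (Klein four-group, Z/2Z × Z/2Z)

f factors as (x^2 - 185)(x^2 - 221), so the splitting field is K = Q(sqrt(185), sqrt(221)). The elements 185, 221, 40885 are all non-squares in Q, so sqrt(185) and sqrt(221) generate independent quadratic extensions. Thus [K:Q] = 4 and Gal(K/Q) is generated by the two order-2 automorphisms sqrt(185) ↦ -sqrt(185) and sqrt(221) ↦ -sqrt(221), giving V_4.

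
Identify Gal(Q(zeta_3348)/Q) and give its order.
|Gal(Q(zeta_3348)/Q)| = phi(3348) = 1080; group ≅ (Z/3348Z)^* ≅ Z/2Z × Z/18Z × Z/30Z

The n-th cyclotomic polynomial Φ_3348(x) is the minimal polynomial of zeta_3348 over Q and has degree phi(3348) = 1080. So Q(zeta_3348) is a degree-1080 Galois extension with Galois group (Z/3348Z)^*. By CRT, (Z/3348Z)^* ≅ (Z/4Z)^* × (Z/27Z)^* × (Z/31Z)^*. Each prime-power unit group is (Z/4Z)^* ≅ Z/2Z; (Z/27Z)^* ≅ Z/18Z; (Z/31Z)^* ≅ Z/30Z. Hence Gal(Q(zeta_3348)/Q) ≅ Z/2Z × Z/18Z × Z/30Z.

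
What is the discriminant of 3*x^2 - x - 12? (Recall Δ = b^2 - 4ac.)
Δ = 145

For a quadratic a x^2 + b x + c the discriminant is Δ = b^2 - 4ac = (-1)^2 - 4*(3)*(-12) = 1 - (-144) = 145.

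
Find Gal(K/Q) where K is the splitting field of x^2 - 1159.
Gal(K/Q) = Z/2Z (cyclic of order 2)

x^2 - 1159 is irreducible over Q since 1159 is not a rational square. The splitting field Q(sqrt(1159)) has degree 2 over Q, and its unique nontrivial automorphism is sqrt(1159) ↦ -sqrt(1159). Hence Gal(Q(sqrt(1159))/Q) = Z/2Z.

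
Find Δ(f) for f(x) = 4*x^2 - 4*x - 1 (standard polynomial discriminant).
Δ = 32

For a quadratic a x^2 + b x + c the discriminant is Δ = b^2 - 4ac = (-4)^2 - 4*(4)*(-1) = 16 - (-16) = 32.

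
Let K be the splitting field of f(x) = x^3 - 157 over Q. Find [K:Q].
[K:Q] = 6

x^3 - 157 has one real root r = 157^(1/3) and two complex roots r*zeta_3, r*zeta_3^2 where zeta_3 = e^(2*pi*i/3). The splitting field is Q(r, zeta_3). [Q(r):Q] = 3 and [Q(zeta_3):Q] = 2 with gcd = 1, so [Q(r, zeta_3):Q] = 3 * 2 = 6.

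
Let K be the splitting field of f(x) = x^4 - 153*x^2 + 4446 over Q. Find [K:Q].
[K:Q] = 4

f factors as (x^2 - 39)(x^2 - 114); the splitting field is K = Q(sqrt(39), sqrt(114)). Since 39, 114, and 4446 are all non-squares in Q, the three subfields Q(sqrt(39)), Q(sqrt(114)), Q(sqrt(4446)) are distinct degree-2 extensions, so [K:Q] = 4 (Klein four Galois group).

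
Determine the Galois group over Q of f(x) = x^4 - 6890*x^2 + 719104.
Gal(K/Q) = Z/2Z (cyclic of order 2)

f factors as (x^2 - 106)(x^2 - 6784), so the splitting field is K = Q(sqrt(106), sqrt(6784)). The squarefree part of 106 is 106 and the squarefree part of 6784 is also 106, so sqrt(106) and sqrt(6784) are both rational multiples of sqrt(106). Hence Q(sqrt(106)) = Q(sqrt(6784)) = Q(sqrt(106)), and the splitting field collapses to a single degree-2 extension with Galois group Z/2Z.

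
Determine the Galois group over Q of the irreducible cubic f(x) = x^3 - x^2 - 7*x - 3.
Gal(K/Q) = S_3 (symmetric group of order 6)

Compute the discriminant of x^3 + (-1)*x^2 + (-7)*x + (-3): Δ = 788. Since Δ is not a rational square, the Galois group is not contained in A_3; it must be the full S_3 (irreducibility of the cubic rules out anything smaller).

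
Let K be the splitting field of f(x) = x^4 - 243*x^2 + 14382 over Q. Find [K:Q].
[K:Q] = 4

f factors as (x^2 - 141)(x^2 - 102); the splitting field is K = Q(sqrt(141), sqrt(102)). Since 141, 102, and 14382 are all non-squares in Q, the three subfields Q(sqrt(141)), Q(sqrt(102)), Q(sqrt(14382)) are distinct degree-2 extensions, so [K:Q] = 4 (Klein four Galois group).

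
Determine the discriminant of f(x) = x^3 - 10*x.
Δ = 4000

For a depressed cubic x^3 + p x + q the discriminant is Δ = -4 p^3 - 27 q^2 = -4*(-10)^3 - 27*(0)^2 = 4000 - 0 = 4000.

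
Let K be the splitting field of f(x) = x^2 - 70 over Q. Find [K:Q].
[K:Q] = 2

The polynomial x^2 - 70 is irreducible over Q since 70 is not a perfect square. Its splitting field is Q(sqrt(70)), which has degree 2 over Q.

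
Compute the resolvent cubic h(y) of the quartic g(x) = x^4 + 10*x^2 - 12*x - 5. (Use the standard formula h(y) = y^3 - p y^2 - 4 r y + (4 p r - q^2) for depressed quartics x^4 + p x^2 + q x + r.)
h(y) = y^3 - 10*y^2 + 20*y - 344

Identify coefficients: p = 10, q = -12, r = -5.
Plug into h(y) = y^3 - p y^2 - 4 r y + (4 p r - q^2):
  h(y) = y^3 - (10) y^2 - 4*(-5) y + (4*(10)*(-5) - (-12)^2)
       = y^3 + (-10) y^2 + (20) y + (-344).
Simplifying: h(y) = y^3 - 10*y^2 + 20*y - 344.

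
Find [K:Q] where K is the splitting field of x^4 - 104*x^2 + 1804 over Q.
[K:Q] = 4

f factors as (x^2 - 82)(x^2 - 22); the splitting field is K = Q(sqrt(82), sqrt(22)). Since 82, 22, and 1804 are all non-squares in Q, the three subfields Q(sqrt(82)), Q(sqrt(22)), Q(sqrt(1804)) are distinct degree-2 extensions, so [K:Q] = 4 (Klein four Galois group).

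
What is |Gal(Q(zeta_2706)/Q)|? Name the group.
|Gal(Q(zeta_2706)/Q)| = phi(2706) = 800; group ≅ (Z/2706Z)^* ≅ Z/2Z × Z/10Z × Z/40Z

The n-th cyclotomic polynomial Φ_2706(x) is the minimal polynomial of zeta_2706 over Q and has degree phi(2706) = 800. So Q(zeta_2706) is a degree-800 Galois extension with Galois group (Z/2706Z)^*. By CRT, (Z/2706Z)^* ≅ (Z/2Z)^* × (Z/3Z)^* × (Z/11Z)^* × (Z/41Z)^*. Each prime-power unit group is (Z/2Z)^* ≅ trivial group (order 1); (Z/3Z)^* ≅ Z/2Z; (Z/11Z)^* ≅ Z/10Z; (Z/41Z)^* ≅ Z/40Z. Hence Gal(Q(zeta_2706)/Q) ≅ Z/2Z × Z/10Z × Z/40Z.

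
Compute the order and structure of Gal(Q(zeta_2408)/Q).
|Gal(Q(zeta_2408)/Q)| = phi(2408) = 1008; group ≅ (Z/2408Z)^* ≅ Z/2Z × Z/2Z × Z/6Z × Z/42Z

The n-th cyclotomic polynomial Φ_2408(x) is the minimal polynomial of zeta_2408 over Q and has degree phi(2408) = 1008. So Q(zeta_2408) is a degree-1008 Galois extension with Galois group (Z/2408Z)^*. By CRT, (Z/2408Z)^* ≅ (Z/8Z)^* × (Z/7Z)^* × (Z/43Z)^*. Each prime-power unit group is (Z/8Z)^* ≅ Z/2Z × Z/2Z; (Z/7Z)^* ≅ Z/6Z; (Z/43Z)^* ≅ Z/42Z. Hence Gal(Q(zeta_2408)/Q) ≅ Z/2Z × Z/2Z × Z/6Z × Z/42Z.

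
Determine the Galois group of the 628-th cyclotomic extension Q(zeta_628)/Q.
|Gal(Q(zeta_628)/Q)| = phi(628) = 312; group ≅ (Z/628Z)^* ≅ Z/2Z × Z/156Z

The n-th cyclotomic polynomial Φ_628(x) is the minimal polynomial of zeta_628 over Q and has degree phi(628) = 312. So Q(zeta_628) is a degree-312 Galois extension with Galois group (Z/628Z)^*. By CRT, (Z/628Z)^* ≅ (Z/4Z)^* × (Z/157Z)^*. Each prime-power unit group is (Z/4Z)^* ≅ Z/2Z; (Z/157Z)^* ≅ Z/156Z. Hence Gal(Q(zeta_628)/Q) ≅ Z/2Z × Z/156Z.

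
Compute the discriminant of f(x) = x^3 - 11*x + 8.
Δ = 3596

For a depressed cubic x^3 + p x + q the discriminant is Δ = -4 p^3 - 27 q^2 = -4*(-11)^3 - 27*(8)^2 = 5324 - 1728 = 3596.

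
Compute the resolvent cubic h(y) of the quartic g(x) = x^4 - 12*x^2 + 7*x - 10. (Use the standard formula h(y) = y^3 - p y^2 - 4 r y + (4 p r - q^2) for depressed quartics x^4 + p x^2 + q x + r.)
h(y) = y^3 + 12*y^2 + 40*y + 431

Identify coefficients: p = -12, q = 7, r = -10.
Plug into h(y) = y^3 - p y^2 - 4 r y + (4 p r - q^2):
  h(y) = y^3 - (-12) y^2 - 4*(-10) y + (4*(-12)*(-10) - (7)^2)
       = y^3 + (12) y^2 + (40) y + (431).
Simplifying: h(y) = y^3 + 12*y^2 + 40*y + 431.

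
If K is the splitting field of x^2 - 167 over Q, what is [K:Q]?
[K:Q] = 2

The polynomial x^2 - 167 is irreducible over Q since 167 is not a perfect square. Its splitting field is Q(sqrt(167)), which has degree 2 over Q.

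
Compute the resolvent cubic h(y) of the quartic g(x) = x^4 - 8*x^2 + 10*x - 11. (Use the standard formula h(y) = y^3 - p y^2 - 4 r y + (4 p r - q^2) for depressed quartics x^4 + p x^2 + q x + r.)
h(y) = y^3 + 8*y^2 + 44*y + 252

Identify coefficients: p = -8, q = 10, r = -11.
Plug into h(y) = y^3 - p y^2 - 4 r y + (4 p r - q^2):
  h(y) = y^3 - (-8) y^2 - 4*(-11) y + (4*(-8)*(-11) - (10)^2)
       = y^3 + (8) y^2 + (44) y + (252).
Simplifying: h(y) = y^3 + 8*y^2 + 44*y + 252.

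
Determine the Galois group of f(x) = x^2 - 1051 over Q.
Gal(K/Q) = Z/2Z (cyclic of order 2)

x^2 - 1051 is irreducible over Q since 1051 is not a rational square. The splitting field Q(sqrt(1051)) has degree 2 over Q, and its unique nontrivial automorphism is sqrt(1051) ↦ -sqrt(1051). Hence Gal(Q(sqrt(1051))/Q) = Z/2Z.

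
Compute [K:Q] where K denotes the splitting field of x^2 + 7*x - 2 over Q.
[K:Q] = 2

The discriminant of x^2 + (7)*x + (-2) is b^2 - 4c = 49 - (-8) = 57. Since 57 is not a perfect square in Q, the polynomial is irreducible over Q. Its two roots generate a degree-2 extension, so [K:Q] = 2.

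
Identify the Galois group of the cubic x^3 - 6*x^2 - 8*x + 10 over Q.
Gal(K/Q) = S_3 (symmetric group of order 6)

Compute the discriminant of x^3 + (-6)*x^2 + (-8)*x + (10): Δ = 18932. Since Δ is not a rational square, the Galois group is not contained in A_3; it must be the full S_3 (irreducibility of the cubic rules out anything smaller).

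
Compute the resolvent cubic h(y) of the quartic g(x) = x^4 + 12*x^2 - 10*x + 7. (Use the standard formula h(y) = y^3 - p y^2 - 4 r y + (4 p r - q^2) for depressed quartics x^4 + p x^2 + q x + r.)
h(y) = y^3 - 12*y^2 - 28*y + 236

Identify coefficients: p = 12, q = -10, r = 7.
Plug into h(y) = y^3 - p y^2 - 4 r y + (4 p r - q^2):
  h(y) = y^3 - (12) y^2 - 4*(7) y + (4*(12)*(7) - (-10)^2)
       = y^3 + (-12) y^2 + (-28) y + (236).
Simplifying: h(y) = y^3 - 12*y^2 - 28*y + 236.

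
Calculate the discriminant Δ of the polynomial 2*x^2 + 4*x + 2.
Δ = 0

For a quadratic a x^2 + b x + c the discriminant is Δ = b^2 - 4ac = (4)^2 - 4*(2)*(2) = 16 - (16) = 0.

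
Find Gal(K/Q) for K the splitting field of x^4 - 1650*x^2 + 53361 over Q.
Gal(K/Q) = Z/2Z (cyclic of order 2)

f factors as (x^2 - 1617)(x^2 - 33), so the splitting field is K = Q(sqrt(1617), sqrt(33)). The squarefree part of 1617 is 33 and the squarefree part of 33 is also 33, so sqrt(1617) and sqrt(33) are both rational multiples of sqrt(33). Hence Q(sqrt(1617)) = Q(sqrt(33)) = Q(sqrt(33)), and the splitting field collapses to a single degree-2 extension with Galois group Z/2Z.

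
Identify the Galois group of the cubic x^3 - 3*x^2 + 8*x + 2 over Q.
Gal(K/Q) = S_3 (symmetric group of order 6)

Compute the discriminant of x^3 + (-3)*x^2 + (8)*x + (2): Δ = -2228. Since Δ is not a rational square, the Galois group is not contained in A_3; it must be the full S_3 (irreducibility of the cubic rules out anything smaller).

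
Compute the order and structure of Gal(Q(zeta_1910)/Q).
|Gal(Q(zeta_1910)/Q)| = phi(1910) = 760; group ≅ (Z/1910Z)^* ≅ Z/4Z × Z/190Z

The n-th cyclotomic polynomial Φ_1910(x) is the minimal polynomial of zeta_1910 over Q and has degree phi(1910) = 760. So Q(zeta_1910) is a degree-760 Galois extension with Galois group (Z/1910Z)^*. By CRT, (Z/1910Z)^* ≅ (Z/2Z)^* × (Z/5Z)^* × (Z/191Z)^*. Each prime-power unit group is (Z/2Z)^* ≅ trivial group (order 1); (Z/5Z)^* ≅ Z/4Z; (Z/191Z)^* ≅ Z/190Z. Hence Gal(Q(zeta_1910)/Q) ≅ Z/4Z × Z/190Z.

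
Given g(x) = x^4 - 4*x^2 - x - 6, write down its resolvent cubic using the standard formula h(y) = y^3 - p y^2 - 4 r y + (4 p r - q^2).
h(y) = y^3 + 4*y^2 + 24*y + 95

Identify coefficients: p = -4, q = -1, r = -6.
Plug into h(y) = y^3 - p y^2 - 4 r y + (4 p r - q^2):
  h(y) = y^3 - (-4) y^2 - 4*(-6) y + (4*(-4)*(-6) - (-1)^2)
       = y^3 + (4) y^2 + (24) y + (95).
Simplifying: h(y) = y^3 + 4*y^2 + 24*y + 95.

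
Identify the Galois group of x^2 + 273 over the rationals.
Gal(K/Q) = Z/2Z (cyclic of order 2)

x^2 + 273 is irreducible over Q since -273 is not a rational square. The splitting field Q(sqrt(-273)) has degree 2 over Q, and its unique nontrivial automorphism is sqrt(-273) ↦ -sqrt(-273). Hence Gal(Q(sqrt(-273))/Q) = Z/2Z.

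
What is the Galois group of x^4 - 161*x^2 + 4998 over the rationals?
Gal(K/Q) = V_4 (Klein four-group, Z/2Z × Z/2Z)

f factors as (x^2 - 119)(x^2 - 42), so the splitting field is K = Q(sqrt(119), sqrt(42)). The elements 119, 42, 4998 are all non-squares in Q, so sqrt(119) and sqrt(42) generate independent quadratic extensions. Thus [K:Q] = 4 and Gal(K/Q) is generated by the two order-2 automorphisms sqrt(119) ↦ -sqrt(119) and sqrt(42) ↦ -sqrt(42), giving V_4.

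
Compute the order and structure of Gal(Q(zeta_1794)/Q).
|Gal(Q(zeta_1794)/Q)| = phi(1794) = 528; group ≅ (Z/1794Z)^* ≅ Z/2Z × Z/12Z × Z/22Z

The n-th cyclotomic polynomial Φ_1794(x) is the minimal polynomial of zeta_1794 over Q and has degree phi(1794) = 528. So Q(zeta_1794) is a degree-528 Galois extension with Galois group (Z/1794Z)^*. By CRT, (Z/1794Z)^* ≅ (Z/2Z)^* × (Z/3Z)^* × (Z/13Z)^* × (Z/23Z)^*. Each prime-power unit group is (Z/2Z)^* ≅ trivial group (order 1); (Z/3Z)^* ≅ Z/2Z; (Z/13Z)^* ≅ Z/12Z; (Z/23Z)^* ≅ Z/22Z. Hence Gal(Q(zeta_1794)/Q) ≅ Z/2Z × Z/12Z × Z/22Z.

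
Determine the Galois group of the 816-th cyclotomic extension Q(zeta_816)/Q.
|Gal(Q(zeta_816)/Q)| = phi(816) = 256; group ≅ (Z/816Z)^* ≅ Z/2Z × Z/2Z × Z/4Z × Z/16Z

The n-th cyclotomic polynomial Φ_816(x) is the minimal polynomial of zeta_816 over Q and has degree phi(816) = 256. So Q(zeta_816) is a degree-256 Galois extension with Galois group (Z/816Z)^*. By CRT, (Z/816Z)^* ≅ (Z/16Z)^* × (Z/3Z)^* × (Z/17Z)^*. Each prime-power unit group is (Z/16Z)^* ≅ Z/2Z × Z/4Z; (Z/3Z)^* ≅ Z/2Z; (Z/17Z)^* ≅ Z/16Z. Hence Gal(Q(zeta_816)/Q) ≅ Z/2Z × Z/2Z × Z/4Z × Z/16Z.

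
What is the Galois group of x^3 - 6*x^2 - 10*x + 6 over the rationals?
Gal(K/Q) = S_3 (symmetric group of order 6)

Compute the discriminant of x^3 + (-6)*x^2 + (-10)*x + (6): Δ = 18292. Since Δ is not a rational square, the Galois group is not contained in A_3; it must be the full S_3 (irreducibility of the cubic rules out anything smaller).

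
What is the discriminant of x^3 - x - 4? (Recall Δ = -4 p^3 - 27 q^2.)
Δ = -428

For a depressed cubic x^3 + p x + q the discriminant is Δ = -4 p^3 - 27 q^2 = -4*(-1)^3 - 27*(-4)^2 = 4 - 432 = -428.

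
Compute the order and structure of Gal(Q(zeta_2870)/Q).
|Gal(Q(zeta_2870)/Q)| = phi(2870) = 960; group ≅ (Z/2870Z)^* ≅ Z/4Z × Z/6Z × Z/40Z

The n-th cyclotomic polynomial Φ_2870(x) is the minimal polynomial of zeta_2870 over Q and has degree phi(2870) = 960. So Q(zeta_2870) is a degree-960 Galois extension with Galois group (Z/2870Z)^*. By CRT, (Z/2870Z)^* ≅ (Z/2Z)^* × (Z/5Z)^* × (Z/7Z)^* × (Z/41Z)^*. Each prime-power unit group is (Z/2Z)^* ≅ trivial group (order 1); (Z/5Z)^* ≅ Z/4Z; (Z/7Z)^* ≅ Z/6Z; (Z/41Z)^* ≅ Z/40Z. Hence Gal(Q(zeta_2870)/Q) ≅ Z/4Z × Z/6Z × Z/40Z.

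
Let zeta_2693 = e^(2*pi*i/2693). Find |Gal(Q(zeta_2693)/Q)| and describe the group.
|Gal(Q(zeta_2693)/Q)| = phi(2693) = 2692; group ≅ (Z/2693Z)^* ≅ Z/2692Z

The n-th cyclotomic polynomial Φ_2693(x) is the minimal polynomial of zeta_2693 over Q and has degree phi(2693) = 2692. So Q(zeta_2693) is a degree-2692 Galois extension with Galois group (Z/2693Z)^*. (Z/2693Z)^* is cyclic since 2693 is an odd prime power (or 4). Hence Gal(Q(zeta_2693)/Q) ≅ Z/2692Z.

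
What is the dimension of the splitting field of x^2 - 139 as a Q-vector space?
[K:Q] = 2

The polynomial x^2 - 139 is irreducible over Q since 139 is not a perfect square. Its splitting field is Q(sqrt(139)), which has degree 2 over Q.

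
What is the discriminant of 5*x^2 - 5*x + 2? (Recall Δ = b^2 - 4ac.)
Δ = -15

For a quadratic a x^2 + b x + c the discriminant is Δ = b^2 - 4ac = (-5)^2 - 4*(5)*(2) = 25 - (40) = -15.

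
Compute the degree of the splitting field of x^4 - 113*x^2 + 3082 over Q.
[K:Q] = 4

f factors as (x^2 - 67)(x^2 - 46); the splitting field is K = Q(sqrt(67), sqrt(46)). Since 67, 46, and 3082 are all non-squares in Q, the three subfields Q(sqrt(67)), Q(sqrt(46)), Q(sqrt(3082)) are distinct degree-2 extensions, so [K:Q] = 4 (Klein four Galois group).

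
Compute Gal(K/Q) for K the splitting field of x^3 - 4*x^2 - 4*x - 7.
Gal(K/Q) = S_3 (symmetric group of order 6)

Compute the discriminant of x^3 + (-4)*x^2 + (-4)*x + (-7): Δ = -4619. Since Δ is not a rational square, the Galois group is not contained in A_3; it must be the full S_3 (irreducibility of the cubic rules out anything smaller).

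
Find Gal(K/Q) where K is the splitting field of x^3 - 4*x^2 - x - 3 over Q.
Gal(K/Q) = S_3 (symmetric group of order 6)

Compute the discriminant of x^3 + (-4)*x^2 + (-1)*x + (-3): Δ = -1207. Since Δ is not a rational square, the Galois group is not contained in A_3; it must be the full S_3 (irreducibility of the cubic rules out anything smaller).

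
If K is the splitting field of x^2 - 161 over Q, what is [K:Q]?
[K:Q] = 2

The polynomial x^2 - 161 is irreducible over Q since 161 is not a perfect square. Its splitting field is Q(sqrt(161)), which has degree 2 over Q.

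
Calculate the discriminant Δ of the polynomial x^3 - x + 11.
Δ = -3263

For a depressed cubic x^3 + p x + q the discriminant is Δ = -4 p^3 - 27 q^2 = -4*(-1)^3 - 27*(11)^2 = 4 - 3267 = -3263.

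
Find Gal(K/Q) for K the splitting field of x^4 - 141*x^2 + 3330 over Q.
Gal(K/Q) = V_4 (Klein four-group, Z/2Z × Z/2Z)

f factors as (x^2 - 30)(x^2 - 111), so the splitting field is K = Q(sqrt(30), sqrt(111)). The elements 30, 111, 3330 are all non-squares in Q, so sqrt(30) and sqrt(111) generate independent quadratic extensions. Thus [K:Q] = 4 and Gal(K/Q) is generated by the two order-2 automorphisms sqrt(30) ↦ -sqrt(30) and sqrt(111) ↦ -sqrt(111), giving V_4.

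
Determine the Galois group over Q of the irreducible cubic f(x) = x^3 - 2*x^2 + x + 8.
Gal(K/Q) = S_3 (symmetric group of order 6)

Compute the discriminant of x^3 + (-2)*x^2 + (1)*x + (8): Δ = -1760. Since Δ is not a rational square, the Galois group is not contained in A_3; it must be the full S_3 (irreducibility of the cubic rules out anything smaller).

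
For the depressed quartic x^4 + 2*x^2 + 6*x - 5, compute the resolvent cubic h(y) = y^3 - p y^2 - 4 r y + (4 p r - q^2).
h(y) = y^3 - 2*y^2 + 20*y - 76

Identify coefficients: p = 2, q = 6, r = -5.
Plug into h(y) = y^3 - p y^2 - 4 r y + (4 p r - q^2):
  h(y) = y^3 - (2) y^2 - 4*(-5) y + (4*(2)*(-5) - (6)^2)
       = y^3 + (-2) y^2 + (20) y + (-76).
Simplifying: h(y) = y^3 - 2*y^2 + 20*y - 76.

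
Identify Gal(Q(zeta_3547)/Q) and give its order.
|Gal(Q(zeta_3547)/Q)| = phi(3547) = 3546; group ≅ (Z/3547Z)^* ≅ Z/3546Z

The n-th cyclotomic polynomial Φ_3547(x) is the minimal polynomial of zeta_3547 over Q and has degree phi(3547) = 3546. So Q(zeta_3547) is a degree-3546 Galois extension with Galois group (Z/3547Z)^*. (Z/3547Z)^* is cyclic since 3547 is an odd prime power (or 4). Hence Gal(Q(zeta_3547)/Q) ≅ Z/3546Z.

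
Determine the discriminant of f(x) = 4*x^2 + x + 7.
Δ = -111

For a quadratic a x^2 + b x + c the discriminant is Δ = b^2 - 4ac = (1)^2 - 4*(4)*(7) = 1 - (112) = -111.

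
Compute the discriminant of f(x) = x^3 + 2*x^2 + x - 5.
Δ = -695

For x^3 + a x^2 + b x + c the discriminant is Δ = 18 a b c - 4 a^3 c + a^2 b^2 - 4 b^3 - 27 c^2.
Plug a = 2, b = 1, c = -5:
  18*(2)*(1)*(-5) - 4*(2)^3*(-5) + (2)^2*(1)^2 - 4*(1)^3 - 27*(-5)^2
  = -180 + (160) + 4 + (-4) + (-675)
  = -695.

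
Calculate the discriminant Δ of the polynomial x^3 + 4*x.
Δ = -256

For a depressed cubic x^3 + p x + q the discriminant is Δ = -4 p^3 - 27 q^2 = -4*(4)^3 - 27*(0)^2 = -256 - 0 = -256.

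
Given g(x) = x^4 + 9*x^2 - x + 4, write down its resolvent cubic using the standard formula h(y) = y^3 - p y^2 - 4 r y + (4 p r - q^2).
h(y) = y^3 - 9*y^2 - 16*y + 143

Identify coefficients: p = 9, q = -1, r = 4.
Plug into h(y) = y^3 - p y^2 - 4 r y + (4 p r - q^2):
  h(y) = y^3 - (9) y^2 - 4*(4) y + (4*(9)*(4) - (-1)^2)
       = y^3 + (-9) y^2 + (-16) y + (143).
Simplifying: h(y) = y^3 - 9*y^2 - 16*y + 143.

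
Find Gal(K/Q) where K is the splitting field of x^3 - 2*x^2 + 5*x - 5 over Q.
Gal(K/Q) = S_3 (symmetric group of order 6)

Compute the discriminant of x^3 + (-2)*x^2 + (5)*x + (-5): Δ = -335. Since Δ is not a rational square, the Galois group is not contained in A_3; it must be the full S_3 (irreducibility of the cubic rules out anything smaller).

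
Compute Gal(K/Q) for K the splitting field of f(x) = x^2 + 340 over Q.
Gal(K/Q) = Z/2Z (cyclic of order 2)

x^2 + 340 is irreducible over Q since -340 is not a rational square. The splitting field Q(sqrt(-340)) has degree 2 over Q, and its unique nontrivial automorphism is sqrt(-340) ↦ -sqrt(-340). Hence Gal(Q(sqrt(-340))/Q) = Z/2Z.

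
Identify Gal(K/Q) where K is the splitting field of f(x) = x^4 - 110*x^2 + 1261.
Gal(K/Q) = V_4 (Klein four-group, Z/2Z × Z/2Z)

f factors as (x^2 - 97)(x^2 - 13), so the splitting field is K = Q(sqrt(97), sqrt(13)). The elements 97, 13, 1261 are all non-squares in Q, so sqrt(97) and sqrt(13) generate independent quadratic extensions. Thus [K:Q] = 4 and Gal(K/Q) is generated by the two order-2 automorphisms sqrt(97) ↦ -sqrt(97) and sqrt(13) ↦ -sqrt(13), giving V_4.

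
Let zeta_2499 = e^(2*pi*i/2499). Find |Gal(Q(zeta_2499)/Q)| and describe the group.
|Gal(Q(zeta_2499)/Q)| = phi(2499) = 1344; group ≅ (Z/2499Z)^* ≅ Z/2Z × Z/16Z × Z/42Z

The n-th cyclotomic polynomial Φ_2499(x) is the minimal polynomial of zeta_2499 over Q and has degree phi(2499) = 1344. So Q(zeta_2499) is a degree-1344 Galois extension with Galois group (Z/2499Z)^*. By CRT, (Z/2499Z)^* ≅ (Z/3Z)^* × (Z/49Z)^* × (Z/17Z)^*. Each prime-power unit group is (Z/3Z)^* ≅ Z/2Z; (Z/49Z)^* ≅ Z/42Z; (Z/17Z)^* ≅ Z/16Z. Hence Gal(Q(zeta_2499)/Q) ≅ Z/2Z × Z/16Z × Z/42Z.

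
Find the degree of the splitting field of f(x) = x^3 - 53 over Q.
[K:Q] = 6

x^3 - 53 has one real root r = 53^(1/3) and two complex roots r*zeta_3, r*zeta_3^2 where zeta_3 = e^(2*pi*i/3). The splitting field is Q(r, zeta_3). [Q(r):Q] = 3 and [Q(zeta_3):Q] = 2 with gcd = 1, so [Q(r, zeta_3):Q] = 3 * 2 = 6.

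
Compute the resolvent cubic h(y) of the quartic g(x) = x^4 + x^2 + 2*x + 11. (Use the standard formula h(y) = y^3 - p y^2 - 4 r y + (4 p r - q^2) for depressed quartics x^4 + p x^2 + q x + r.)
h(y) = y^3 - y^2 - 44*y + 40

Identify coefficients: p = 1, q = 2, r = 11.
Plug into h(y) = y^3 - p y^2 - 4 r y + (4 p r - q^2):
  h(y) = y^3 - (1) y^2 - 4*(11) y + (4*(1)*(11) - (2)^2)
       = y^3 + (-1) y^2 + (-44) y + (40).
Simplifying: h(y) = y^3 - y^2 - 44*y + 40.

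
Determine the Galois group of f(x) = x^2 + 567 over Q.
Gal(K/Q) = Z/2Z (cyclic of order 2)

x^2 + 567 is irreducible over Q since -567 is not a rational square. The splitting field Q(sqrt(-567)) has degree 2 over Q, and its unique nontrivial automorphism is sqrt(-567) ↦ -sqrt(-567). Hence Gal(Q(sqrt(-567))/Q) = Z/2Z.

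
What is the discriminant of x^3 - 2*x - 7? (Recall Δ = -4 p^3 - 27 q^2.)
Δ = -1291

For a depressed cubic x^3 + p x + q the discriminant is Δ = -4 p^3 - 27 q^2 = -4*(-2)^3 - 27*(-7)^2 = 32 - 1323 = -1291.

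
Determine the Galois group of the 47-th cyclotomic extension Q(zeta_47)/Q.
|Gal(Q(zeta_47)/Q)| = phi(47) = 46; group ≅ (Z/47Z)^* ≅ Z/46Z

The n-th cyclotomic polynomial Φ_47(x) is the minimal polynomial of zeta_47 over Q and has degree phi(47) = 46. So Q(zeta_47) is a degree-46 Galois extension with Galois group (Z/47Z)^*. (Z/47Z)^* is cyclic since 47 is an odd prime power (or 4). Hence Gal(Q(zeta_47)/Q) ≅ Z/46Z.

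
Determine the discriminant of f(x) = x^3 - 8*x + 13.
Δ = -2515

For a depressed cubic x^3 + p x + q the discriminant is Δ = -4 p^3 - 27 q^2 = -4*(-8)^3 - 27*(13)^2 = 2048 - 4563 = -2515.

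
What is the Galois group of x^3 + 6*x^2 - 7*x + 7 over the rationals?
Gal(K/Q) = S_3 (symmetric group of order 6)

Compute the discriminant of x^3 + (6)*x^2 + (-7)*x + (7): Δ = -9527. Since Δ is not a rational square, the Galois group is not contained in A_3; it must be the full S_3 (irreducibility of the cubic rules out anything smaller).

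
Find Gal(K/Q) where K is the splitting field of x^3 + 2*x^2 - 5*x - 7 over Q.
Gal(K/Q) = S_3 (symmetric group of order 6)

Compute the discriminant of x^3 + (2)*x^2 + (-5)*x + (-7): Δ = 761. Since Δ is not a rational square, the Galois group is not contained in A_3; it must be the full S_3 (irreducibility of the cubic rules out anything smaller).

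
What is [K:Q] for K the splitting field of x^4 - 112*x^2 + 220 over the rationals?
[K:Q] = 4

f factors as (x^2 - 110)(x^2 - 2); the splitting field is K = Q(sqrt(110), sqrt(2)). Since 110, 2, and 220 are all non-squares in Q, the three subfields Q(sqrt(110)), Q(sqrt(2)), Q(sqrt(220)) are distinct degree-2 extensions, so [K:Q] = 4 (Klein four Galois group).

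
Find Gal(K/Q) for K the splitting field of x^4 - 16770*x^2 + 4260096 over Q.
Gal(K/Q) = Z/2Z (cyclic of order 2)

f factors as (x^2 - 16512)(x^2 - 258), so the splitting field is K = Q(sqrt(16512), sqrt(258)). The squarefree part of 16512 is 258 and the squarefree part of 258 is also 258, so sqrt(16512) and sqrt(258) are both rational multiples of sqrt(258). Hence Q(sqrt(16512)) = Q(sqrt(258)) = Q(sqrt(258)), and the splitting field collapses to a single degree-2 extension with Galois group Z/2Z.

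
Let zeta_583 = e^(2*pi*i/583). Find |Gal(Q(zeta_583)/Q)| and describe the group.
|Gal(Q(zeta_583)/Q)| = phi(583) = 520; group ≅ (Z/583Z)^* ≅ Z/10Z × Z/52Z

The n-th cyclotomic polynomial Φ_583(x) is the minimal polynomial of zeta_583 over Q and has degree phi(583) = 520. So Q(zeta_583) is a degree-520 Galois extension with Galois group (Z/583Z)^*. By CRT, (Z/583Z)^* ≅ (Z/11Z)^* × (Z/53Z)^*. Each prime-power unit group is (Z/11Z)^* ≅ Z/10Z; (Z/53Z)^* ≅ Z/52Z. Hence Gal(Q(zeta_583)/Q) ≅ Z/10Z × Z/52Z.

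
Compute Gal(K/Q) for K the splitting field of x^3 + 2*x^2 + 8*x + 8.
Gal(K/Q) = S_3 (symmetric group of order 6)

Compute the discriminant of x^3 + (2)*x^2 + (8)*x + (8): Δ = -1472. Since Δ is not a rational square, the Galois group is not contained in A_3; it must be the full S_3 (irreducibility of the cubic rules out anything smaller).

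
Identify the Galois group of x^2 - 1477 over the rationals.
Gal(K/Q) = Z/2Z (cyclic of order 2)

x^2 - 1477 is irreducible over Q since 1477 is not a rational square. The splitting field Q(sqrt(1477)) has degree 2 over Q, and its unique nontrivial automorphism is sqrt(1477) ↦ -sqrt(1477). Hence Gal(Q(sqrt(1477))/Q) = Z/2Z.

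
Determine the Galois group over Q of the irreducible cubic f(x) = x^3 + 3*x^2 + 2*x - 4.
Gal(K/Q) = S_3 (symmetric group of order 6)

Compute the discriminant of x^3 + (3)*x^2 + (2)*x + (-4): Δ = -428. Since Δ is not a rational square, the Galois group is not contained in A_3; it must be the full S_3 (irreducibility of the cubic rules out anything smaller).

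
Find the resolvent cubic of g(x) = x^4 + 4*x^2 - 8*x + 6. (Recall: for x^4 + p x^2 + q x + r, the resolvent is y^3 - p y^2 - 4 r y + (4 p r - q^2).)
h(y) = y^3 - 4*y^2 - 24*y + 32

Identify coefficients: p = 4, q = -8, r = 6.
Plug into h(y) = y^3 - p y^2 - 4 r y + (4 p r - q^2):
  h(y) = y^3 - (4) y^2 - 4*(6) y + (4*(4)*(6) - (-8)^2)
       = y^3 + (-4) y^2 + (-24) y + (32).
Simplifying: h(y) = y^3 - 4*y^2 - 24*y + 32.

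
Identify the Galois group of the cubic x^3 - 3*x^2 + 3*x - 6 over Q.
Gal(K/Q) = S_3 (symmetric group of order 6)

Compute the discriminant of x^3 + (-3)*x^2 + (3)*x + (-6): Δ = -675. Since Δ is not a rational square, the Galois group is not contained in A_3; it must be the full S_3 (irreducibility of the cubic rules out anything smaller).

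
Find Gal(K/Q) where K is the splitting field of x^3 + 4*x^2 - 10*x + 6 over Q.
Gal(K/Q) = S_3 (symmetric group of order 6)

Compute the discriminant of x^3 + (4)*x^2 + (-10)*x + (6): Δ = -1228. Since Δ is not a rational square, the Galois group is not contained in A_3; it must be the full S_3 (irreducibility of the cubic rules out anything smaller).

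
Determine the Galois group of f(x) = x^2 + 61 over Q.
Gal(K/Q) = Z/2Z (cyclic of order 2)

x^2 + 61 is irreducible over Q since -61 is not a rational square. The splitting field Q(sqrt(-61)) has degree 2 over Q, and its unique nontrivial automorphism is sqrt(-61) ↦ -sqrt(-61). Hence Gal(Q(sqrt(-61))/Q) = Z/2Z.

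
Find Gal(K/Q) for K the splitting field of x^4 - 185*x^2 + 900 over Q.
Gal(K/Q) = Z/2Z (cyclic of order 2)

f factors as (x^2 - 180)(x^2 - 5), so the splitting field is K = Q(sqrt(180), sqrt(5)). The squarefree part of 180 is 5 and the squarefree part of 5 is also 5, so sqrt(180) and sqrt(5) are both rational multiples of sqrt(5). Hence Q(sqrt(180)) = Q(sqrt(5)) = Q(sqrt(5)), and the splitting field collapses to a single degree-2 extension with Galois group Z/2Z.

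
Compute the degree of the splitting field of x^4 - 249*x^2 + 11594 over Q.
[K:Q] = 4

f factors as (x^2 - 62)(x^2 - 187); the splitting field is K = Q(sqrt(62), sqrt(187)). Since 62, 187, and 11594 are all non-squares in Q, the three subfields Q(sqrt(62)), Q(sqrt(187)), Q(sqrt(11594)) are distinct degree-2 extensions, so [K:Q] = 4 (Klein four Galois group).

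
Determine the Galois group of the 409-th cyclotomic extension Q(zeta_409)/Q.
|Gal(Q(zeta_409)/Q)| = phi(409) = 408; group ≅ (Z/409Z)^* ≅ Z/408Z

The n-th cyclotomic polynomial Φ_409(x) is the minimal polynomial of zeta_409 over Q and has degree phi(409) = 408. So Q(zeta_409) is a degree-408 Galois extension with Galois group (Z/409Z)^*. (Z/409Z)^* is cyclic since 409 is an odd prime power (or 4). Hence Gal(Q(zeta_409)/Q) ≅ Z/408Z.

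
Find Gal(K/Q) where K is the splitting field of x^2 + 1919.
Gal(K/Q) = Z/2Z (cyclic of order 2)

x^2 + 1919 is irreducible over Q since -1919 is not a rational square. The splitting field Q(sqrt(-1919)) has degree 2 over Q, and its unique nontrivial automorphism is sqrt(-1919) ↦ -sqrt(-1919). Hence Gal(Q(sqrt(-1919))/Q) = Z/2Z.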